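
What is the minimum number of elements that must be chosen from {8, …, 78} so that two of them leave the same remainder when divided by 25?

Group the integers by remainder mod 25; there are 25 residue classes, each nonempty in this range.
Choosing one from each class (25 integers) avoids any shared remainder.
One more choice must repeat a class, so two differ by a multiple of 25. Hence 25 + 1 = 26.

26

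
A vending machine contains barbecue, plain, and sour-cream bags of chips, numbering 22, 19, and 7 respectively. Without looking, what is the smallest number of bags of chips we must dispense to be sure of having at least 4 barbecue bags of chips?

30

The worst case draws every non-barbecue bag of chips first: 19 + 7 = 26.
The next 4 draws are then forced to be barbecue, giving 26 + 4 = 30.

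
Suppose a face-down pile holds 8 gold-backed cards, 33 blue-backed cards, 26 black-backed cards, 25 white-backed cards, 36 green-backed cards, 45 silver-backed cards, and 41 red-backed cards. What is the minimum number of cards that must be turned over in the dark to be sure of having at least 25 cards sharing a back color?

Treat the 7 back colors as pigeonholes.
In the worst case we take at most 24 of each back color, but all 8 gold-backed (fewer than 24), giving 8 + 24 + 24 + 24 + 24 + 24 + 24 = 152.
One more card then forces some back color to 25, so 152 + 1 = 153.

153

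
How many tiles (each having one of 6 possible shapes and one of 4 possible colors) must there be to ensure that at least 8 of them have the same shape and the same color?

169

There are 6 × 4 = 24 (shape, color) combinations acting as pigeonholes.
With 24 × 7 = 168 tiles we could place exactly 7 in each, with no (shape, color) pair reaching 8.
One more forces some (shape, color) pair to hold 8, so 168 + 1 = 169.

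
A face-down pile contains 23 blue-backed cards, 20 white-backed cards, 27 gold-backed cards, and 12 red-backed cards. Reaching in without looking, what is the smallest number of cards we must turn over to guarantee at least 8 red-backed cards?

The worst case draws every non-red-backed card first: 23 + 20 + 27 = 70.
The next 8 draws are then forced to be red-backed, giving 70 + 8 = 78.

78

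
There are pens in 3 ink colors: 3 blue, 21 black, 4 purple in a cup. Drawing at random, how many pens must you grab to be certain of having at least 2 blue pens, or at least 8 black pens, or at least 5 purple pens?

The worst case stops just short of every target: 1 blue, 7 black, 4 purple — 1 + 7 + 4 = 12 pens.
One more pen must push some ink color to its target, so 12 + 1 = 13.

13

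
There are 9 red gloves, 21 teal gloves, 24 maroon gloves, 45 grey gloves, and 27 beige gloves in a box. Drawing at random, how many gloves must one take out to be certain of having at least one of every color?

The hardest color to obtain is red: we could draw every other glove first — 126 − 9 = 117 gloves — without a single red one.
The next draw must be red, so 117 + 1 = 118.

118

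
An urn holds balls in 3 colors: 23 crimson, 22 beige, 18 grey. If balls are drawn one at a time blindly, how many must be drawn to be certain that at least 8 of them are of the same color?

22

The worst case takes 7 balls of each color without reaching 8 of any: 3 × 7 = 21.
The next ball must bring some color to 8, so 21 + 1 = 22.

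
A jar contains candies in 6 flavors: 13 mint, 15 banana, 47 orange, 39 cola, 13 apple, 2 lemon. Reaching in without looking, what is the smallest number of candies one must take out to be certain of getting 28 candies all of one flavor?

Treat the 6 flavors as pigeonholes.
In the worst case we take at most 27 of each flavor, but all 13 mint, all 15 banana, all 13 apple, and all 2 lemon (fewer than 27), giving 13 + 15 + 27 + 27 + 13 + 2 = 97.
One more candy then forces some flavor to 28, so 97 + 1 = 98.

98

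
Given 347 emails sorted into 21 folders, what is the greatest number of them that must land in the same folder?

The 347 emails fall into 21 folders.
If each of the 21 folders held at most 16, the total would be at most 21 × 16 = 336 < 347, a contradiction.
So at least one holds ⌈347/21⌉ = 17.

17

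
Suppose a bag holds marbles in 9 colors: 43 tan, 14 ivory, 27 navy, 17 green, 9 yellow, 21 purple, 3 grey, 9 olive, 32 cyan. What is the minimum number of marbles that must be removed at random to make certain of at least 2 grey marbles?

To avoid grey marbles as long as possible, exhaust the other 8 colors first.
The worst case draws every non-grey marble first: 43 + 14 + 27 + 17 + 9 + 21 + 9 + 32 = 172.
The next 2 draws are then forced to be grey, giving 172 + 2 = 174.

174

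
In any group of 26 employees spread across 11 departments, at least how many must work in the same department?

If each of the 11 departments held at most 2, the total would be at most 11 × 2 = 22 < 26, a contradiction.
So at least one holds ⌈26/11⌉ = 3.

3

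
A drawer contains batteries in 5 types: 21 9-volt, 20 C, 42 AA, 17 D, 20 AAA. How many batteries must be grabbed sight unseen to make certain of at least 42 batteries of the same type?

In the worst case we take at most 41 of each type, but all 21 9-volt, all 20 C, all 17 D, and all 20 AAA (fewer than 41), giving 21 + 20 + 41 + 17 + 20 = 119.
One more battery then forces some type to 42, so 119 + 1 = 120.

120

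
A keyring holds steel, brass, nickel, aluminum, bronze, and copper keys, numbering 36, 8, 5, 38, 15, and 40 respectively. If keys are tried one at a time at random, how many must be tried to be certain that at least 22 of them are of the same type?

92

Treat the 6 types as pigeonholes.
In the worst case we take at most 21 of each type, but all 8 brass, all 5 nickel, and all 15 bronze (fewer than 21), giving 21 + 8 + 5 + 21 + 15 + 21 = 91.
One more key then forces some type to 22, so 91 + 1 = 92.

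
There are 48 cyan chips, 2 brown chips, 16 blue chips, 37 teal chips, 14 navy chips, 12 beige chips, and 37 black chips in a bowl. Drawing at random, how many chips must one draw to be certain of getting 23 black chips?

To avoid black chips as long as possible, exhaust the other 6 colors first.
The worst case draws every non-black chip first: 48 + 2 + 16 + 37 + 14 + 12 = 129.
The next 23 draws are then forced to be black, giving 129 + 23 = 152.

152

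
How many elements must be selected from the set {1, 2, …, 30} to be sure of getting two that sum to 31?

16

Partition {1, …, 30} into 15 pairs: {1,30}, {2,29}, …, {15,16}.
Choosing 15 integers — say the integers 1 through 15 — takes one from each pair and avoids the property.
Choosing 16 forces two into the same pair by pigeonhole, and those sum to 31. So 16.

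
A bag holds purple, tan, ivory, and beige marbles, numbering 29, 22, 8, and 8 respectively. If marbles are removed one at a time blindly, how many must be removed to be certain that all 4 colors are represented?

60

The hardest color to obtain is ivory: we could draw every other marble first — 67 − 8 = 59 marbles — without a single ivory one.
The next draw must be ivory, so 59 + 1 = 60.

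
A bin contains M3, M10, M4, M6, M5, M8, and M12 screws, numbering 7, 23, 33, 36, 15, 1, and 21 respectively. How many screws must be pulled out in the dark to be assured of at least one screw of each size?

The hardest size to obtain is M8: we could draw every other screw first — 136 − 1 = 135 screws — without a single M8 one.
The next draw must be M8, so 135 + 1 = 136.

136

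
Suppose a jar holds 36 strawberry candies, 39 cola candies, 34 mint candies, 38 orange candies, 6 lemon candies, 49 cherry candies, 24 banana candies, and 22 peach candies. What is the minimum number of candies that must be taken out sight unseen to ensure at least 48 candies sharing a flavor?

247

Treat the 8 flavors as pigeonholes.
In the worst case we take at most 47 of each flavor, but all 36 strawberry, all 39 cola, all 34 mint, all 38 orange, all 6 lemon, all 24 banana, and all 22 peach (fewer than 47), giving 36 + 39 + 34 + 38 + 6 + 47 + 24 + 22 = 246.
One more candy then forces some flavor to 48, so 246 + 1 = 247.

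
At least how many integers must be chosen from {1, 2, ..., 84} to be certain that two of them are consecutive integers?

43

Partition {1, …, 84} into 42 pairs: {1,2}, {3,4}, …, {83,84}.
Choosing 42 integers — say the 42 even numbers 2, 4, …, 84 — takes one from each pair and avoids the property.
Choosing 43 forces two into the same pair by pigeonhole, and those are consecutive. So 43.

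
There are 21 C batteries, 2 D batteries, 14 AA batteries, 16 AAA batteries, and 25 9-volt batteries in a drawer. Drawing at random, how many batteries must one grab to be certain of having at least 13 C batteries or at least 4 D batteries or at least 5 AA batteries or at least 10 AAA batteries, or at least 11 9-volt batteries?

38

The worst case stops just short of every target: 12 C, all 2 D, 4 AA, 9 AAA, 10 9-volt — 12 + 2 + 4 + 9 + 10 = 37 batteries.
One more battery must push some type to its target, so 37 + 1 = 38.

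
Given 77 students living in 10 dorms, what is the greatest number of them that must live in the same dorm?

8

If each of the 10 dorms held at most 7, the total would be at most 10 × 7 = 70 < 77, a contradiction.
So at least one holds ⌈77/10⌉ = 8.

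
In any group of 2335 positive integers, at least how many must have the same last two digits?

24

There are 100 possible two-digit endings, which serve as the pigeonholes.
If each of the 100 possible two-digit endings held at most 23, the total would be at most 100 × 23 = 2300 < 2335, a contradiction.
So at least one holds ⌈2335/100⌉ = 24.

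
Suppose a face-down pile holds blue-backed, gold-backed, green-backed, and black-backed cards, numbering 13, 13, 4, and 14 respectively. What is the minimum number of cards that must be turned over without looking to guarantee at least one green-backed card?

To avoid green-backed cards as long as possible, exhaust the other 3 back colors first.
The worst case draws every non-green-backed card first: 13 + 13 + 14 = 40.
The next draw is then forced to be green-backed, giving 40 + 1 = 41.

41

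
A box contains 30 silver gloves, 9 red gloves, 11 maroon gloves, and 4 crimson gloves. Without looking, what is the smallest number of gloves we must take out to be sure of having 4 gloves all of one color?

13

Treat the 4 colors as pigeonholes.
The worst case takes 3 gloves of each color without reaching 4 of any: 4 × 3 = 12.
The next glove must bring some color to 4, so 12 + 1 = 13.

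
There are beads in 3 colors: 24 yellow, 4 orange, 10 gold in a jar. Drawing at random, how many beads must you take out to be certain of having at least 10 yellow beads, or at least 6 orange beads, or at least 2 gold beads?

15

The worst case stops just short of every target: 9 yellow, all 4 orange, 1 gold — 9 + 4 + 1 = 14 beads.
One more bead must push some color to its target, so 14 + 1 = 15.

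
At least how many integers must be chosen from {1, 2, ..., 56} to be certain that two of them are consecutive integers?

29

Partition {1, …, 56} into 28 pairs: {1,2}, {3,4}, …, {55,56}.
Choosing 28 integers — say the 28 even numbers 2, 4, …, 56 — takes one from each pair and avoids the property.
Choosing 29 forces two into the same pair by pigeonhole, and those are consecutive. So 29.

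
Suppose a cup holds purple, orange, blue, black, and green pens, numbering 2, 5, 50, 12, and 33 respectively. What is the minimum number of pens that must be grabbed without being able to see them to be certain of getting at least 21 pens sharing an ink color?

60

In the worst case we take at most 20 of each ink color, but all 2 purple, all 5 orange, and all 12 black (fewer than 20), giving 2 + 5 + 20 + 12 + 20 = 59.
One more pen then forces some ink color to 21, so 59 + 1 = 60.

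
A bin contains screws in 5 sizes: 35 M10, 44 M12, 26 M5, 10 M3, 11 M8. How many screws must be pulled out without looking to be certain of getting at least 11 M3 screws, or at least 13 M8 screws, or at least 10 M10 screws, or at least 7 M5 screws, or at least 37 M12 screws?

73

Each of the 5 sizes has its own threshold; avoid all of them simultaneously.
The worst case stops just short of every target: 9 M10, 36 M12, 6 M5, 10 M3, all 11 M8 — 9 + 36 + 6 + 10 + 11 = 72 screws.
One more screw must push some size to its target, so 72 + 1 = 73.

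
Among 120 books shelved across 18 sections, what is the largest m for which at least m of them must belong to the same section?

The 120 books fall into 18 sections.
If each of the 18 sections held at most 6, the total would be at most 18 × 6 = 108 < 120, a contradiction.
So at least one holds ⌈120/18⌉ = 7.

7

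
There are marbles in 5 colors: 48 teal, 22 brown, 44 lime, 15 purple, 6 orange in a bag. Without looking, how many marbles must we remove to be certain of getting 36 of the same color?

114

Treat the 5 colors as pigeonholes.
In the worst case we take at most 35 of each color, but all 22 brown, all 15 purple, and all 6 orange (fewer than 35), giving 35 + 22 + 35 + 15 + 6 = 113.
One more marble then forces some color to 36, so 113 + 1 = 114.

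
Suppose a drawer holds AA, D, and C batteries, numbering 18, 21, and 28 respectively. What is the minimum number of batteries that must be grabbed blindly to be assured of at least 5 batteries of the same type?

13

The worst case takes 4 batteries of each type without reaching 5 of any: 3 × 4 = 12.
The next battery must bring some type to 5, so 12 + 1 = 13.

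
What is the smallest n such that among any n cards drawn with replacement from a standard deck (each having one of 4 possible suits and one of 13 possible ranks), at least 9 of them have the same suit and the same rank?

There are 4 × 13 = 52 (suit, rank) combinations acting as pigeonholes.
With 52 × 8 = 416 cards drawn with replacement from a standard deck we could place exactly 8 in each, with no (suit, rank) pair reaching 9.
One more forces some (suit, rank) pair to hold 9, so 416 + 1 = 417.

417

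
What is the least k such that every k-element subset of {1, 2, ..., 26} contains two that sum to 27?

Partition {1, …, 26} into 13 pairs: {1,26}, {2,25}, …, {13,14}.
Choosing 13 integers — say the integers 1 through 13 — takes one from each pair and avoids the property.
Choosing 14 forces two into the same pair by pigeonhole, and those sum to 27. So 14.

14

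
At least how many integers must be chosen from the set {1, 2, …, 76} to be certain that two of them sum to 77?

Partition {1, …, 76} into 38 pairs: {1,76}, {2,75}, …, {38,39}.
Choosing 38 integers — say the integers 1 through 38 — takes one from each pair and avoids the property.
Choosing 39 forces two into the same pair by pigeonhole, and those sum to 77. So 39.

39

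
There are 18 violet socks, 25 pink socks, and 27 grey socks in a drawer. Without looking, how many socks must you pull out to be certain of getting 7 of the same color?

Treat the 3 colors as pigeonholes.
The worst case takes 6 socks of each color without reaching 7 of any: 3 × 6 = 18.
The next sock must bring some color to 7, so 18 + 1 = 19.

19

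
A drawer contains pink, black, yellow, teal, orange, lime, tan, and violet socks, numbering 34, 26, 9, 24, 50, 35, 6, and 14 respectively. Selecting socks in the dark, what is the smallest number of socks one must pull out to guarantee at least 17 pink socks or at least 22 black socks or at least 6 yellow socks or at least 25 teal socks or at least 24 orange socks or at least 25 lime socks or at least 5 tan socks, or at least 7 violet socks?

124

The worst case stops just short of every target: 16 pink, 21 black, 5 yellow, 24 teal, 23 orange, 24 lime, 4 tan, 6 violet — 16 + 21 + 5 + 24 + 23 + 24 + 4 + 6 = 123 socks.
One more sock must push some color to its target, so 123 + 1 = 124.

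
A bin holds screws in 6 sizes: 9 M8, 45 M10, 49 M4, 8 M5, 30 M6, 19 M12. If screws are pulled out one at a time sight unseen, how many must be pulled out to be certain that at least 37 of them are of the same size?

139

In the worst case we take at most 36 of each size, but all 9 M8, all 8 M5, all 30 M6, and all 19 M12 (fewer than 36), giving 9 + 36 + 36 + 8 + 30 + 19 = 138.
One more screw then forces some size to 37, so 138 + 1 = 139.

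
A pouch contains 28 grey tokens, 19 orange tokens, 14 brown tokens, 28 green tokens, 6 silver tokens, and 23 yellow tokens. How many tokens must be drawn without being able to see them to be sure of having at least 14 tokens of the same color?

Treat the 6 colors as pigeonholes.
In the worst case we take at most 13 of each color, but all 6 silver (fewer than 13), giving 13 + 13 + 13 + 13 + 6 + 13 = 71.
One more token then forces some color to 14, so 71 + 1 = 72.

72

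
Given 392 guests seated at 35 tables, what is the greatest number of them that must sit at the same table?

If each of the 35 tables held at most 11, the total would be at most 35 × 11 = 385 < 392, a contradiction.
So at least one holds ⌈392/35⌉ = 12.

12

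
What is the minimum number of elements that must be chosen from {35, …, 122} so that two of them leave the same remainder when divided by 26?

Group the integers by remainder mod 26; there are 26 residue classes, each nonempty in this range.
Choosing one from each class (26 integers) avoids any shared remainder.
One more choice must repeat a class, so two differ by a multiple of 26. Hence 26 + 1 = 27.

27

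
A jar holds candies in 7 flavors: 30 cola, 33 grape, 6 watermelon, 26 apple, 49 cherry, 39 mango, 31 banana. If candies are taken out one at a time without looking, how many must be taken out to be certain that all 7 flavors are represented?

209

The hardest flavor to obtain is watermelon: we could draw every other candy first — 214 − 6 = 208 candies — without a single watermelon one.
The next draw must be watermelon, so 208 + 1 = 209.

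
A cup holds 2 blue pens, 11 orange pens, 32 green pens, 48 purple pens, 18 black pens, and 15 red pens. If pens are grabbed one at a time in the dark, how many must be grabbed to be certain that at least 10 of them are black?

118

The worst case draws every non-black pen first: 2 + 11 + 32 + 48 + 15 = 108.
The next 10 draws are then forced to be black, giving 108 + 10 = 118.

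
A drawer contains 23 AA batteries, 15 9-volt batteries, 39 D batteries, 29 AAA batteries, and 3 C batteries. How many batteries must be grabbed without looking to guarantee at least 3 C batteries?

109

To avoid C batteries as long as possible, exhaust the other 4 types first.
The worst case draws every non-C battery first: 23 + 15 + 39 + 29 = 106.
The next 3 draws are then forced to be C, giving 106 + 3 = 109.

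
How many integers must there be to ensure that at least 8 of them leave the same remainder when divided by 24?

169

There are 24 residue classes modulo 24 acting as pigeonholes.
With 24 × 7 = 168 integers we could place exactly 7 in each, with no class reaching 8.
One more forces some class to hold 8, so 168 + 1 = 169.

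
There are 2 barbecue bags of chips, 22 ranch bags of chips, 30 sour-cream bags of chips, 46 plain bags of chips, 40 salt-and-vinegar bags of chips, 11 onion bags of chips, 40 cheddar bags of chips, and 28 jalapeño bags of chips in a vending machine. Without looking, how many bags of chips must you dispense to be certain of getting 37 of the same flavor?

Treat the 8 flavors as pigeonholes.
In the worst case we take at most 36 of each flavor, but all 2 barbecue, all 22 ranch, all 30 sour-cream, all 11 onion, and all 28 jalapeño (fewer than 36), giving 2 + 22 + 30 + 36 + 36 + 11 + 36 + 28 = 201.
One more bag of chips then forces some flavor to 37, so 201 + 1 = 202.

202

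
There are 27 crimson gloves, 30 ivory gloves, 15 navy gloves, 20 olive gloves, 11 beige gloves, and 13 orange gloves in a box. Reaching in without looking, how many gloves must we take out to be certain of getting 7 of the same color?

37

Treat the 6 colors as pigeonholes.
The worst case takes 6 gloves of each color without reaching 7 of any: 6 × 6 = 36.
The next glove must bring some color to 7, so 36 + 1 = 37.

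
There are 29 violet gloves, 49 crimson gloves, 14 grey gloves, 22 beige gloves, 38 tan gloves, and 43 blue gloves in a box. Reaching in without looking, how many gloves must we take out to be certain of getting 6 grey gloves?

To avoid grey gloves as long as possible, exhaust the other 5 colors first.
The worst case draws every non-grey glove first: 29 + 49 + 22 + 38 + 43 = 181.
The next 6 draws are then forced to be grey, giving 181 + 6 = 187.

187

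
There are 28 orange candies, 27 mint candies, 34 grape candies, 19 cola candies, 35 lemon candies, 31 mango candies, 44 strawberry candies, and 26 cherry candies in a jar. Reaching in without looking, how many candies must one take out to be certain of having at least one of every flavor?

226

The hardest flavor to obtain is cola: we could draw every other candy first — 244 − 19 = 225 candies — without a single cola one.
The next draw must be cola, so 225 + 1 = 226.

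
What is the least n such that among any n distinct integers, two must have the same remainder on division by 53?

Two integers differ by a multiple of 53 exactly when they share a remainder mod 53.
There are 53 residue classes mod 53, so 53 integers can all lie in distinct classes.
One more integer must repeat a residue, giving a difference divisible by 53. So n = 53 + 1 = 54.

54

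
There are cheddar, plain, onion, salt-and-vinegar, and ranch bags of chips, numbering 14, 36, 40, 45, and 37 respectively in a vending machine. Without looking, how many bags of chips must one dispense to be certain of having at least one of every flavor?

The hardest flavor to obtain is cheddar: we could draw every other bag of chips first — 172 − 14 = 158 bags of chips — without a single cheddar one.
The next draw must be cheddar, so 158 + 1 = 159.

159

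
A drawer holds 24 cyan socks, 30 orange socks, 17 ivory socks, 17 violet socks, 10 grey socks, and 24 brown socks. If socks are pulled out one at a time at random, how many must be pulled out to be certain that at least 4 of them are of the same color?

The worst case takes 3 socks of each color without reaching 4 of any: 6 × 3 = 18.
The next sock must bring some color to 4, so 18 + 1 = 19.

19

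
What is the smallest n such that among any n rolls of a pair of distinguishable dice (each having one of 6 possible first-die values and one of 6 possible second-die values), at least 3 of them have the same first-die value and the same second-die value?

There are 6 × 6 = 36 (first-die value, second-die value) combinations acting as pigeonholes.
With 36 × 2 = 72 rolls of a pair of distinguishable dice we could place exactly 2 in each, with no (first-die value, second-die value) pair reaching 3.
One more forces some (first-die value, second-die value) pair to hold 3, so 72 + 1 = 73.

73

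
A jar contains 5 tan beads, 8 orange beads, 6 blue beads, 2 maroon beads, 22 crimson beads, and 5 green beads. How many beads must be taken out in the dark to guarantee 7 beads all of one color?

In the worst case we take at most 6 of each color, but all 5 tan, all 2 maroon, and all 5 green (fewer than 6), giving 5 + 6 + 6 + 2 + 6 + 5 = 30.
One more bead then forces some color to 7, so 30 + 1 = 31.

31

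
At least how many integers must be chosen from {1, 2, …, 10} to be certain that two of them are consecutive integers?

Partition {1, …, 10} into 5 pairs: {1,2}, {3,4}, …, {9,10}.
Choosing 5 integers — say the 5 even numbers 2, 4, …, 10 — takes one from each pair and avoids the property.
Choosing 6 forces two into the same pair by pigeonhole, and those are consecutive. So 6.

6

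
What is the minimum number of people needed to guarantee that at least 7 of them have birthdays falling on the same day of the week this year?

43

There are 7 days of the week acting as pigeonholes.
With 7 × 6 = 42 people we could place exactly 6 in each, with no class reaching 7.
One more forces some class to hold 7, so 42 + 1 = 43.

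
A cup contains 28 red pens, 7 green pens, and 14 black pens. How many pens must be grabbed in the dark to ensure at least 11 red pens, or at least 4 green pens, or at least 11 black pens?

24

The worst case stops just short of every target: 10 red, 3 green, 10 black — 10 + 3 + 10 = 23 pens.
One more pen must push some ink color to its target, so 23 + 1 = 24.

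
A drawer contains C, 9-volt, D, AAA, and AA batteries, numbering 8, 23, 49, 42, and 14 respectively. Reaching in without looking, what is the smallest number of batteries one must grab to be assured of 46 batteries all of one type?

Treat the 5 types as pigeonholes.
In the worst case we take at most 45 of each type, but all 8 C, all 23 9-volt, all 42 AAA, and all 14 AA (fewer than 45), giving 8 + 23 + 45 + 42 + 14 = 132.
One more battery then forces some type to 46, so 132 + 1 = 133.

133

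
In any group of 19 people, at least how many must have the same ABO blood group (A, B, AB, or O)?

There are 4 ABO blood groups, which serve as the pigeonholes.
If each of the 4 ABO blood groups held at most 4, the total would be at most 4 × 4 = 16 < 19, a contradiction.
So at least one holds ⌈19/4⌉ = 5.

5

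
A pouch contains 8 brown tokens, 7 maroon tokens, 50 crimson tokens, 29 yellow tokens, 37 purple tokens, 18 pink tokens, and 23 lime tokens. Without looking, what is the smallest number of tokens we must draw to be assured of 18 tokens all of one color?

101

In the worst case we take at most 17 of each color, but all 8 brown and all 7 maroon (fewer than 17), giving 8 + 7 + 17 + 17 + 17 + 17 + 17 = 100.
One more token then forces some color to 18, so 100 + 1 = 101.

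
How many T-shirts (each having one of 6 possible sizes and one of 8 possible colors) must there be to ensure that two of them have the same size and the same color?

49

There are 6 × 8 = 48 (size, color) combinations acting as pigeonholes.
With 48 T-shirts we could place one in each, avoiding any repeat.
One more forces some (size, color) pair to hold 2, so 48 + 1 = 49.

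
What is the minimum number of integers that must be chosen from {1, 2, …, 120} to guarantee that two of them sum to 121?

61

Partition {1, …, 120} into 60 pairs: {1,120}, {2,119}, …, {60,61}.
Choosing 60 integers — say the integers 1 through 60 — takes one from each pair and avoids the property.
Choosing 61 forces two into the same pair by pigeonhole, and those sum to 121. So 61.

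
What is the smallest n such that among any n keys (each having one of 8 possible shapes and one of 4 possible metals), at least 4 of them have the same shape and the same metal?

There are 8 × 4 = 32 (shape, metal) combinations acting as pigeonholes.
With 32 × 3 = 96 keys we could place exactly 3 in each, with no (shape, metal) pair reaching 4.
One more forces some (shape, metal) pair to hold 4, so 96 + 1 = 97.

97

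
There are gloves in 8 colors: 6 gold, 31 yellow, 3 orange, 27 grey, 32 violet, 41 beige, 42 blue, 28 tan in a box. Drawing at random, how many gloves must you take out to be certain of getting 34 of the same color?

In the worst case we take at most 33 of each color, but all 6 gold, all 31 yellow, all 3 orange, all 27 grey, all 32 violet, and all 28 tan (fewer than 33), giving 6 + 31 + 3 + 27 + 32 + 33 + 33 + 28 = 193.
One more glove then forces some color to 34, so 193 + 1 = 194.

194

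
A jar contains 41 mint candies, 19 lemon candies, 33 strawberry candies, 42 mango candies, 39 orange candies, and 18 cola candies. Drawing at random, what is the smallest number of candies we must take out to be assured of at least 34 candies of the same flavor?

170

Treat the 6 flavors as pigeonholes.
In the worst case we take at most 33 of each flavor, but all 19 lemon and all 18 cola (fewer than 33), giving 33 + 19 + 33 + 33 + 33 + 18 = 169.
One more candy then forces some flavor to 34, so 169 + 1 = 170.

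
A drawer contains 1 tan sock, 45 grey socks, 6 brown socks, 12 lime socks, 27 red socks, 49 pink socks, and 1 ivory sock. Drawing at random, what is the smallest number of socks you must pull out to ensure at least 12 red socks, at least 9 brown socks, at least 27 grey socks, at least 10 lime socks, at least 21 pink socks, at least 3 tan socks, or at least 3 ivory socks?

The worst case stops just short of every target: all 1 tan, 26 grey, all 6 brown, 9 lime, 11 red, 20 pink, all 1 ivory — 1 + 26 + 6 + 9 + 11 + 20 + 1 = 74 socks.
One more sock must push some color to its target, so 74 + 1 = 75.

75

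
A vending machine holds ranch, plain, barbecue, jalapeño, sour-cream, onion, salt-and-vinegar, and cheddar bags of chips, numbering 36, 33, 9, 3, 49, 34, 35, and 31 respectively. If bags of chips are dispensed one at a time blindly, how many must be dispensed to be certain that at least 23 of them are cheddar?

To avoid cheddar bags of chips as long as possible, exhaust the other 7 flavors first.
The worst case draws every non-cheddar bag of chips first: 36 + 33 + 9 + 3 + 49 + 34 + 35 = 199.
The next 23 draws are then forced to be cheddar, giving 199 + 23 = 222.

222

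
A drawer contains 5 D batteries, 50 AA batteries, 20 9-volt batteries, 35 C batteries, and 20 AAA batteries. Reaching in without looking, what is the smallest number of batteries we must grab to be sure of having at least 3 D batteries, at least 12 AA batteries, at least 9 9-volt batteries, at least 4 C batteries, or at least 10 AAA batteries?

34

The worst case stops just short of every target: 2 D, 11 AA, 8 9-volt, 3 C, 9 AAA — 2 + 11 + 8 + 3 + 9 = 33 batteries.
One more battery must push some type to its target, so 33 + 1 = 34.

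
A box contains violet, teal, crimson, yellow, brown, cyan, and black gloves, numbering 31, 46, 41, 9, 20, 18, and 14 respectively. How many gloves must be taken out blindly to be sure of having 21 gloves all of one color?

In the worst case we take at most 20 of each color, but all 9 yellow, all 18 cyan, and all 14 black (fewer than 20), giving 20 + 20 + 20 + 9 + 20 + 18 + 14 = 121.
One more glove then forces some color to 21, so 121 + 1 = 122.

122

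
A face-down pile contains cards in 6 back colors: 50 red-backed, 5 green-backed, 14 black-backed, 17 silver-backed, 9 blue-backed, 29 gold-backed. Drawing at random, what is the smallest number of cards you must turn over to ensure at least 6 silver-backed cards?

113

The worst case draws every non-silver-backed card first: 50 + 5 + 14 + 9 + 29 = 107.
The next 6 draws are then forced to be silver-backed, giving 107 + 6 = 113.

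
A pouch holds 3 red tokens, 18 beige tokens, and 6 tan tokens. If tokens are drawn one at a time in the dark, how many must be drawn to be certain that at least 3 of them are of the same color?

The worst case takes 2 tokens of each color without reaching 3 of any: 3 × 2 = 6.
The next token must bring some color to 3, so 6 + 1 = 7.

7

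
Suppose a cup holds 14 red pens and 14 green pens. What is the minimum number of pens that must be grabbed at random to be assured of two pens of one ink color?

3

The worst case takes 1 pen of each ink color without reaching 2 of any: 2 × 1 = 2.
The next pen must bring some ink color to 2, so 2 + 1 = 3.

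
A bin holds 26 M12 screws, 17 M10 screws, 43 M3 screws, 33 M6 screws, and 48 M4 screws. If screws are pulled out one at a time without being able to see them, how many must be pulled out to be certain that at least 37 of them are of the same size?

Treat the 5 sizes as pigeonholes.
In the worst case we take at most 36 of each size, but all 26 M12, all 17 M10, and all 33 M6 (fewer than 36), giving 26 + 17 + 36 + 33 + 36 = 148.
One more screw then forces some size to 37, so 148 + 1 = 149.

149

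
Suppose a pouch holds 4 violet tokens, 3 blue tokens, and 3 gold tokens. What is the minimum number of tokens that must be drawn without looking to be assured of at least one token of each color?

The hardest color to obtain is blue: we could draw every other token first — 10 − 3 = 7 tokens — without a single blue one.
The next draw must be blue, so 7 + 1 = 8.

8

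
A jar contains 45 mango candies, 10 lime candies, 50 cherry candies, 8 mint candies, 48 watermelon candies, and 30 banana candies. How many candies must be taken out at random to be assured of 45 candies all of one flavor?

181

In the worst case we take at most 44 of each flavor, but all 10 lime, all 8 mint, and all 30 banana (fewer than 44), giving 44 + 10 + 44 + 8 + 44 + 30 = 180.
One more candy then forces some flavor to 45, so 180 + 1 = 181.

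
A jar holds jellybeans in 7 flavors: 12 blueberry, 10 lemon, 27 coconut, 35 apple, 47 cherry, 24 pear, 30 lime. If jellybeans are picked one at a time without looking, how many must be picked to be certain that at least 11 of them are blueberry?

184

The worst case draws every non-blueberry jellybean first: 10 + 27 + 35 + 47 + 24 + 30 = 173.
The next 11 draws are then forced to be blueberry, giving 173 + 11 = 184.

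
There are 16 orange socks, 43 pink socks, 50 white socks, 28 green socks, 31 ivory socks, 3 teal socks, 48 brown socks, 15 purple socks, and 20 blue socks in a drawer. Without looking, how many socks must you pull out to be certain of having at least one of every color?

252

The hardest color to obtain is teal: we could draw every other sock first — 254 − 3 = 251 socks — without a single teal one.
The next draw must be teal, so 251 + 1 = 252.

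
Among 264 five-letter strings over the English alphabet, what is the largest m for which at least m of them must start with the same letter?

11

There are 26 possible first letters, which serve as the pigeonholes.
If each of the 26 possible first letters held at most 10, the total would be at most 26 × 10 = 260 < 264, a contradiction.
So at least one holds ⌈264/26⌉ = 11.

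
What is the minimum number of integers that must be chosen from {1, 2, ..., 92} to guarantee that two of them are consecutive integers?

Partition {1, …, 92} into 46 pairs: {1,2}, {3,4}, …, {91,92}.
Choosing 46 integers — say the 46 even numbers 2, 4, …, 92 — takes one from each pair and avoids the property.
Choosing 47 forces two into the same pair by pigeonhole, and those are consecutive. So 47.

47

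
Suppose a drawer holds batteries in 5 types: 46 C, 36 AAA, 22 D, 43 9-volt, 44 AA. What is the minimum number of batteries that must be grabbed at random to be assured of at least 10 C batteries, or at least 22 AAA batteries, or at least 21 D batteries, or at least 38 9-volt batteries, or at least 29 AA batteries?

116

Each of the 5 types has its own threshold; avoid all of them simultaneously.
The worst case stops just short of every target: 9 C, 21 AAA, 20 D, 37 9-volt, 28 AA — 9 + 21 + 20 + 37 + 28 = 115 batteries.
One more battery must push some type to its target, so 115 + 1 = 116.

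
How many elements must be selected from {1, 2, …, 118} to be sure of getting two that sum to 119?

60

Partition {1, …, 118} into 59 pairs: {1,118}, {2,117}, …, {59,60}.
Choosing 59 integers — say the integers 1 through 59 — takes one from each pair and avoids the property.
Choosing 60 forces two into the same pair by pigeonhole, and those sum to 119. So 60.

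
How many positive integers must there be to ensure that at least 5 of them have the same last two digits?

There are 100 possible two-digit endings acting as pigeonholes.
With 100 × 4 = 400 positive integers we could place exactly 4 in each, with no class reaching 5.
One more forces some class to hold 5, so 400 + 1 = 401.

401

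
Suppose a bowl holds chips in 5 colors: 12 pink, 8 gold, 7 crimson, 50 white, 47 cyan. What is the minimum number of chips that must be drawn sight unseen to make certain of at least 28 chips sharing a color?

In the worst case we take at most 27 of each color, but all 12 pink, all 8 gold, and all 7 crimson (fewer than 27), giving 12 + 8 + 7 + 27 + 27 = 81.
One more chip then forces some color to 28, so 81 + 1 = 82.

82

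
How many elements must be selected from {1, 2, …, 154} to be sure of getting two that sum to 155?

Partition {1, …, 154} into 77 pairs: {1,154}, {2,153}, …, {77,78}.
Choosing 77 integers — say the integers 1 through 77 — takes one from each pair and avoids the property.
Choosing 78 forces two into the same pair by pigeonhole, and those sum to 155. So 78.

78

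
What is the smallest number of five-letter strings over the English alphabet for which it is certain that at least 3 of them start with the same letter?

There are 26 possible first letters acting as pigeonholes.
With 26 × 2 = 52 five-letter strings over the English alphabet we could place exactly 2 in each, with no class reaching 3.
One more forces some class to hold 3, so 52 + 1 = 53.

53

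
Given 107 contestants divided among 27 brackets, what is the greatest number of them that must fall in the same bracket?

The 107 contestants fall into 27 brackets.
If each of the 27 brackets held at most 3, the total would be at most 27 × 3 = 81 < 107, a contradiction.
So at least one holds ⌈107/27⌉ = 4.

4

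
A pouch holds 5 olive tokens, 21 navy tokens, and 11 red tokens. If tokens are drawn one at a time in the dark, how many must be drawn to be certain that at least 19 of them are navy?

To avoid navy tokens as long as possible, exhaust the other 2 colors first.
The worst case draws every non-navy token first: 5 + 11 = 16.
The next 19 draws are then forced to be navy, giving 16 + 19 = 35.

35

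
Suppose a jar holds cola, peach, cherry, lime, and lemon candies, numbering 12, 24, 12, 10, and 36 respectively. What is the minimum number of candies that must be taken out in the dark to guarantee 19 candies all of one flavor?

71

In the worst case we take at most 18 of each flavor, but all 12 cola, all 12 cherry, and all 10 lime (fewer than 18), giving 12 + 18 + 12 + 10 + 18 = 70.
One more candy then forces some flavor to 19, so 70 + 1 = 71.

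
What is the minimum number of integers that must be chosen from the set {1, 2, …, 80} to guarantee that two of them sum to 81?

Partition {1, …, 80} into 40 pairs: {1,80}, {2,79}, …, {40,41}.
Choosing 40 integers — say the integers 1 through 40 — takes one from each pair and avoids the property.
Choosing 41 forces two into the same pair by pigeonhole, and those sum to 81. So 41.

41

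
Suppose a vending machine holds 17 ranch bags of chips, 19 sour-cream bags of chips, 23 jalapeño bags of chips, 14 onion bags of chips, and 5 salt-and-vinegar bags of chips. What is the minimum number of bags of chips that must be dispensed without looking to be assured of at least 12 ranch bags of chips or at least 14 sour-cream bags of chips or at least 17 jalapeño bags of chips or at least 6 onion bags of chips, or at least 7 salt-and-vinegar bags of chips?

51

The worst case stops just short of every target: 11 ranch, 13 sour-cream, 16 jalapeño, 5 onion, all 5 salt-and-vinegar — 11 + 13 + 16 + 5 + 5 = 50 bags of chips.
One more bag of chips must push some flavor to its target, so 50 + 1 = 51.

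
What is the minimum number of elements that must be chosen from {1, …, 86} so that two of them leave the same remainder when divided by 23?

24

Group the integers by remainder mod 23; there are 23 residue classes, each nonempty in this range.
Choosing one from each class (23 integers) avoids any shared remainder.
One more choice must repeat a class, so two differ by a multiple of 23. Hence 23 + 1 = 24.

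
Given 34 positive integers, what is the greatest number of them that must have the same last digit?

There are 10 possible last digits, which serve as the pigeonholes.
If each of the 10 possible last digits held at most 3, the total would be at most 10 × 3 = 30 < 34, a contradiction.
So at least one holds ⌈34/10⌉ = 4.

4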